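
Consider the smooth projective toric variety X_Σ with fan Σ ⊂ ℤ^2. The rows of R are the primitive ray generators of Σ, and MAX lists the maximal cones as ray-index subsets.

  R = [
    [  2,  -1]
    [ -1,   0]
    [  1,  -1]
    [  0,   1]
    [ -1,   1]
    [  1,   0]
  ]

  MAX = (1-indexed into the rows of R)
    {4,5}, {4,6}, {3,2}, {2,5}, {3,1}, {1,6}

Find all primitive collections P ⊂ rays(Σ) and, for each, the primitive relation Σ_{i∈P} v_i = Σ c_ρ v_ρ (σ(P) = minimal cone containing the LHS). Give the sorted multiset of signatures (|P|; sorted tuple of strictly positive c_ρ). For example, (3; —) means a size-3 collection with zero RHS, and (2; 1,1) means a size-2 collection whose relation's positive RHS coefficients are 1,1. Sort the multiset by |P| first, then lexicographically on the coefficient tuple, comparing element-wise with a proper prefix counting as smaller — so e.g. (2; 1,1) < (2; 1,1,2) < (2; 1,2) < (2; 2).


Primitive collections (9):

  • {2,6}:  v_{2} + v_{6} = 0  so sig = (2; —)
  • {3,5}:  v_{3} + v_{5} = 0  so sig = (2; —)
  • {1,2}:  v_{1} + v_{2} = v_{3}  so sig = (2; 1)
  • {1,5}:  v_{1} + v_{5} = v_{6}  so sig = (2; 1)
  • {2,4}:  v_{2} + v_{4} = v_{5}  so sig = (2; 1)
  • {3,4}:  v_{3} + v_{4} = v_{6}  so sig = (2; 1)
  • {3,6}:  v_{3} + v_{6} = v_{1}  so sig = (2; 1)
  • {5,6}:  v_{5} + v_{6} = v_{4}  so sig = (2; 1)
  • {1,4}:  v_{1} + v_{4} = 2·v_{6}  so sig = (2; 2)

Signatures (|P|; sorted positive RHS coefficients), sorted:
    |P|=2: 9 collections, coeffs (), (), (1), (1), (1), (1), (1), (1), (2)


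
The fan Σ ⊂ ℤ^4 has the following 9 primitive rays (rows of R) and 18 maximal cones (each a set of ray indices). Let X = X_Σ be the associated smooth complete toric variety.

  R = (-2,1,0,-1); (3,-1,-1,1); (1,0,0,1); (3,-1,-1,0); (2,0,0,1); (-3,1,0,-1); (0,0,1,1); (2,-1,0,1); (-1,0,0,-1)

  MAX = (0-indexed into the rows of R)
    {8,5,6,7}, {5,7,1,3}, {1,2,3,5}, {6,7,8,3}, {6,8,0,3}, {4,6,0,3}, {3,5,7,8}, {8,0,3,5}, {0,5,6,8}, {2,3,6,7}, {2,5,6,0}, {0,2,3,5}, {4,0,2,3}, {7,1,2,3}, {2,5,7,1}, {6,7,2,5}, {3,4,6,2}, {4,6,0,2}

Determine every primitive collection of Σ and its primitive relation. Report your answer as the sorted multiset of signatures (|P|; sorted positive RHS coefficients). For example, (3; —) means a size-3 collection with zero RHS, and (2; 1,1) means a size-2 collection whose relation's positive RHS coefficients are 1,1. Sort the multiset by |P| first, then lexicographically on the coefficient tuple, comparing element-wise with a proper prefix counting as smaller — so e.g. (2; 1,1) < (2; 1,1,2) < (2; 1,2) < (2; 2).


12 collections generate NE(X_Σ); each relation:

  P={0,7}:  v_{0} + v_{7} = 0  ⟹  sig = (2; —)
  P={2,8}:  v_{2} + v_{8} = 0  ⟹  sig = (2; —)
  P={1,6}:  v_{1} + v_{6} = v_{2} + v_{7}  ⟹  sig = (2; 1,1)
  P={4,5}:  v_{4} + v_{5} = v_{0} + v_{2}  ⟹  sig = (2; 1,1)
  P={0,1}:  v_{0} + v_{1} = v_{2} + v_{3} + v_{5}  ⟹  sig = (2; 1,1,1)
  P={1,8}:  v_{1} + v_{8} = v_{3} + v_{5} + v_{7}  ⟹  sig = (2; 1,1,1)
  P={4,7}:  v_{4} + v_{7} = v_{2} + v_{3} + v_{6}  ⟹  sig = (2; 1,1,1)
  P={4,8}:  v_{4} + v_{8} = v_{0} + v_{3} + v_{6}  ⟹  sig = (2; 1,1,1)
  P={1,4}:  v_{1} + v_{4} = 2·v_{2} + v_{3}  ⟹  sig = (2; 1,2)
  P={3,5,6}:  v_{3} + v_{5} + v_{6} = 0  ⟹  sig = (3; —)
  P={0,2,3,6}:  v_{0} + v_{2} + v_{3} + v_{6} = v_{4}  ⟹  sig = (4; 1)
  P={2,3,5,7}:  v_{2} + v_{3} + v_{5} + v_{7} = v_{1}  ⟹  sig = (4; 1)

Hence PRS(X_Σ) =
[(2; —), (2; —), (2; 1,1), (2; 1,1), (2; 1,1,1), (2; 1,1,1), (2; 1,1,1), (2; 1,1,1), (2; 1,2), (3; —), (4; 1), (4; 1)]


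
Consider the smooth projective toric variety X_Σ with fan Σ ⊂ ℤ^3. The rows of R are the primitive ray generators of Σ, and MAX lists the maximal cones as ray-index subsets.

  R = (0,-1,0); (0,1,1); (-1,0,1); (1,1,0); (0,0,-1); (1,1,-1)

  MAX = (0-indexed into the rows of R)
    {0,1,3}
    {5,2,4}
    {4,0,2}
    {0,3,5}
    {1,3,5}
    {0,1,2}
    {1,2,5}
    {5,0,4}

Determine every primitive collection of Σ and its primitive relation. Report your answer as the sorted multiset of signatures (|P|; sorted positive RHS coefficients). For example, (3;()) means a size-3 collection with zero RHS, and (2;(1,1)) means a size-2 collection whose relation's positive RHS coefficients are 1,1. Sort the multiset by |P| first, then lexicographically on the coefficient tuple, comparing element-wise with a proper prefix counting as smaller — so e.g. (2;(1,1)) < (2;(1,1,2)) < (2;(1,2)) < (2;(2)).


Minimal non-faces — 5 found among 6 rays, 8 max cones:

  {2,3}:  v_{2} + v_{3} = v_{1} — sig = (2;(1))
  {3,4}:  v_{3} + v_{4} = v_{5} — sig = (2;(1))
  {1,4}:  v_{1} + v_{4} = v_{2} + v_{5} — sig = (2;(1,1))
  {0,2,5}:  v_{0} + v_{2} + v_{5} = 0 — sig = (3;())
  {0,1,5}:  v_{0} + v_{1} + v_{5} = v_{3} — sig = (3;(1))

Hence PRS(X_Σ) =
[(2;(1)), (2;(1)), (2;(1,1)), (3;()), (3;(1))]


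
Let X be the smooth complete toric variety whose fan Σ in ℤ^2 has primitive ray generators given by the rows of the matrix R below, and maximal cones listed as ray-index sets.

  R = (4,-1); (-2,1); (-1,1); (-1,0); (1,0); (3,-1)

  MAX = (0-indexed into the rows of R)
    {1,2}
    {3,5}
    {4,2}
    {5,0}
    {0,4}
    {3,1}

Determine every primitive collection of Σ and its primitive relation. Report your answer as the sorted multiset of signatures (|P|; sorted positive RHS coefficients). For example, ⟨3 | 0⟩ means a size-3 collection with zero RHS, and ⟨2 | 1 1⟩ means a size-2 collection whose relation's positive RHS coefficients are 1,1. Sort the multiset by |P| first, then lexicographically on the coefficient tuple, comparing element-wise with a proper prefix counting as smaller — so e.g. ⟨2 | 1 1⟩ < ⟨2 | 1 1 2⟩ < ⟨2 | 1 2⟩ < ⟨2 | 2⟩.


Primitive collections (9):

  • {3,4}:  v_{3} + v_{4} = 0 — sig = ⟨2 | 0⟩
  • {0,3}:  v_{0} + v_{3} = v_{5} — sig = ⟨2 | 1⟩
  • {1,4}:  v_{1} + v_{4} = v_{2} — sig = ⟨2 | 1⟩
  • {1,5}:  v_{1} + v_{5} = v_{4} — sig = ⟨2 | 1⟩
  • {2,3}:  v_{2} + v_{3} = v_{1} — sig = ⟨2 | 1⟩
  • {4,5}:  v_{4} + v_{5} = v_{0} — sig = ⟨2 | 1⟩
  • {0,1}:  v_{0} + v_{1} = 2·v_{4} — sig = ⟨2 | 2⟩
  • {2,5}:  v_{2} + v_{5} = 2·v_{4} — sig = ⟨2 | 2⟩
  • {0,2}:  v_{0} + v_{2} = 3·v_{4} — sig = ⟨2 | 3⟩

so the primitive-relation signature multiset is
    ⟨2 | 0⟩
    ⟨2 | 1⟩
    ⟨2 | 1⟩
    ⟨2 | 1⟩
    ⟨2 | 1⟩
    ⟨2 | 1⟩
    ⟨2 | 2⟩
    ⟨2 | 2⟩
    ⟨2 | 3⟩


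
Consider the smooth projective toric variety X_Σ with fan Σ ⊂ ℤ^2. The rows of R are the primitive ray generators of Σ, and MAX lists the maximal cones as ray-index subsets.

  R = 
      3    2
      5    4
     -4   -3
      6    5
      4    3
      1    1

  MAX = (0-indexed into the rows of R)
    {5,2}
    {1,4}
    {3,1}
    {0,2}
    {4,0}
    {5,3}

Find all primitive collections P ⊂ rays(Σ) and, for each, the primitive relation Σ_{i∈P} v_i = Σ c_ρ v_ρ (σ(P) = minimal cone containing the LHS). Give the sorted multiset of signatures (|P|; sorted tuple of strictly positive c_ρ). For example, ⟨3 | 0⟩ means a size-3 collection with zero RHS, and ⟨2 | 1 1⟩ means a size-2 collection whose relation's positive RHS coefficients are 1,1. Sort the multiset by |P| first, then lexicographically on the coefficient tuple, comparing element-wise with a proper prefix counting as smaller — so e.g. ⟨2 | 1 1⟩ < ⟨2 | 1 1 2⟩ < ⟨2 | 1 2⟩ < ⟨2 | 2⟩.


Δ(Σ) — 6 vertices, 9 min non-faces:

  P = {2,4}:  v_{2} + v_{4} = 0 ; sig = ⟨2 | 0⟩
  P = {0,5}:  v_{0} + v_{5} = v_{4} ; sig = ⟨2 | 1⟩
  P = {1,2}:  v_{1} + v_{2} = v_{5} ; sig = ⟨2 | 1⟩
  P = {1,5}:  v_{1} + v_{5} = v_{3} ; sig = ⟨2 | 1⟩
  P = {4,5}:  v_{4} + v_{5} = v_{1} ; sig = ⟨2 | 1⟩
  P = {0,3}:  v_{0} + v_{3} = v_{1} + v_{4} ; sig = ⟨2 | 1 1⟩
  P = {0,1}:  v_{0} + v_{1} = 2·v_{4} ; sig = ⟨2 | 2⟩
  P = {2,3}:  v_{2} + v_{3} = 2·v_{5} ; sig = ⟨2 | 2⟩
  P = {3,4}:  v_{3} + v_{4} = 2·v_{1} ; sig = ⟨2 | 2⟩

Hence PRS(X_Σ) =
    ⟨2 | 0⟩
    ⟨2 | 1⟩
    ⟨2 | 1⟩
    ⟨2 | 1⟩
    ⟨2 | 1⟩
    ⟨2 | 1 1⟩
    ⟨2 | 2⟩
    ⟨2 | 2⟩
    ⟨2 | 2⟩


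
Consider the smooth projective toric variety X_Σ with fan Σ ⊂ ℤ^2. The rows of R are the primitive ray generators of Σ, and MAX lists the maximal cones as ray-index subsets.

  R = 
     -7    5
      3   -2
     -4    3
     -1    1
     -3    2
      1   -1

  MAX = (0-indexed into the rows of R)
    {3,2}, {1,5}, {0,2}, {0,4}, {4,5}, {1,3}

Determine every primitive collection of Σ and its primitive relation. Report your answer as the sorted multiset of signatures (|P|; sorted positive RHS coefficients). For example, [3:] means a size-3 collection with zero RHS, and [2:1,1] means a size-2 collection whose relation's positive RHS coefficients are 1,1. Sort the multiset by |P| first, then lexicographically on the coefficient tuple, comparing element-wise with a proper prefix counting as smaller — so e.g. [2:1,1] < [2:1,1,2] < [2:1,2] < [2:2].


9 minimal non-faces of Δ(Σ) (on 6 rays):

  • {1,4}:  v_{1} + v_{4} = 0 ; sig = [2:]
  • {3,5}:  v_{3} + v_{5} = 0 ; sig = [2:]
  • {0,1}:  v_{0} + v_{1} = v_{2} ; sig = [2:1]
  • {1,2}:  v_{1} + v_{2} = v_{3} ; sig = [2:1]
  • {2,4}:  v_{2} + v_{4} = v_{0} ; sig = [2:1]
  • {2,5}:  v_{2} + v_{5} = v_{4} ; sig = [2:1]
  • {3,4}:  v_{3} + v_{4} = v_{2} ; sig = [2:1]
  • {0,3}:  v_{0} + v_{3} = 2·v_{2} ; sig = [2:2]
  • {0,5}:  v_{0} + v_{5} = 2·v_{4} ; sig = [2:2]

Signatures (|P|; sorted positive RHS coefficients), sorted:
[[2:], [2:], [2:1], [2:1], [2:1], [2:1], [2:1], [2:2], [2:2]]


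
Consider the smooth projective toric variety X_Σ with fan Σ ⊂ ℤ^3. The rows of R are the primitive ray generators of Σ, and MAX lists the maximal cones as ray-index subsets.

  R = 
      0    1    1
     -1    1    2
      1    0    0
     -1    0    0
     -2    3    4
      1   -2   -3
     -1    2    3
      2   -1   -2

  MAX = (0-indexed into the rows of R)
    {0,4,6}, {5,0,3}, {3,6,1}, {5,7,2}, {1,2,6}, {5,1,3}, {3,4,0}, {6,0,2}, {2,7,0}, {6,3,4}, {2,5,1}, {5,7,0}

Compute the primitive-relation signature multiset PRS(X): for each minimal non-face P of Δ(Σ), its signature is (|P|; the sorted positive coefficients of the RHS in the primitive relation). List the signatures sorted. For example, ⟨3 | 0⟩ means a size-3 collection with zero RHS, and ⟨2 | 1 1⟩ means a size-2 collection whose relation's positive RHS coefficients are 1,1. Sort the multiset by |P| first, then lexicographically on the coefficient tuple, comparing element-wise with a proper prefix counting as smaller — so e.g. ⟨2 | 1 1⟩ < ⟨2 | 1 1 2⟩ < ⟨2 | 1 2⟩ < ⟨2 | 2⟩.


12 collections generate NE(X_Σ); each relation:

  • {2,3}:  v_{2} + v_{3} = 0  ⟹  sig = ⟨2 | 0⟩
  • {5,6}:  v_{5} + v_{6} = 0  ⟹  sig = ⟨2 | 0⟩
  • {0,1}:  v_{0} + v_{1} = v_{6}  ⟹  sig = ⟨2 | 1⟩
  • {1,7}:  v_{1} + v_{7} = v_{2}  ⟹  sig = ⟨2 | 1⟩
  • {2,4}:  v_{2} + v_{4} = v_{0} + v_{6}  ⟹  sig = ⟨2 | 1 1⟩
  • {3,7}:  v_{3} + v_{7} = v_{0} + v_{5}  ⟹  sig = ⟨2 | 1 1⟩
  • {4,5}:  v_{4} + v_{5} = v_{0} + v_{3}  ⟹  sig = ⟨2 | 1 1⟩
  • {6,7}:  v_{6} + v_{7} = v_{0} + v_{2}  ⟹  sig = ⟨2 | 1 1⟩
  • {1,4}:  v_{1} + v_{4} = v_{3} + 2·v_{6}  ⟹  sig = ⟨2 | 1 2⟩
  • {4,7}:  v_{4} + v_{7} = 2·v_{0}  ⟹  sig = ⟨2 | 2⟩
  • {0,2,5}:  v_{0} + v_{2} + v_{5} = v_{7}  ⟹  sig = ⟨3 | 1⟩
  • {0,3,6}:  v_{0} + v_{3} + v_{6} = v_{4}  ⟹  sig = ⟨3 | 1⟩

Hence PRS(X_Σ) =
    ⟨2 | 0⟩
    ⟨2 | 0⟩
    ⟨2 | 1⟩
    ⟨2 | 1⟩
    ⟨2 | 1 1⟩
    ⟨2 | 1 1⟩
    ⟨2 | 1 1⟩
    ⟨2 | 1 1⟩
    ⟨2 | 1 2⟩
    ⟨2 | 2⟩
    ⟨3 | 1⟩
    ⟨3 | 1⟩


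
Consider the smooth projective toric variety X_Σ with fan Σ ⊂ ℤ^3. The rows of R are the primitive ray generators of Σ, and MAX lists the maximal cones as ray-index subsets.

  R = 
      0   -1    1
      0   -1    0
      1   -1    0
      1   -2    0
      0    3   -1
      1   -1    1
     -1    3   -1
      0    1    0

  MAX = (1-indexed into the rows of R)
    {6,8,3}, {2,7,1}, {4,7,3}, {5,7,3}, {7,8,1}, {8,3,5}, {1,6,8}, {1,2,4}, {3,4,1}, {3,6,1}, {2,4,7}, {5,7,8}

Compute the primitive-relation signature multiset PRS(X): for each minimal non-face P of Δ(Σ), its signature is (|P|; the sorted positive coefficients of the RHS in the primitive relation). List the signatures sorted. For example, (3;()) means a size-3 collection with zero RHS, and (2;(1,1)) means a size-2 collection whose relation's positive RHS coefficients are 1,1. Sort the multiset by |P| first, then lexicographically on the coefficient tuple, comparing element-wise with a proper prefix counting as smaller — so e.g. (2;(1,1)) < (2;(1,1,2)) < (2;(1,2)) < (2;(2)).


14 collections generate NE(X_Σ); each relation:

  P = {2,8}:  v_{2} + v_{8} = 0  ⇒ sig = (2;())
  P = {2,3}:  v_{2} + v_{3} = v_{4}  ⇒ sig = (2;(1))
  P = {4,8}:  v_{4} + v_{8} = v_{3}  ⇒ sig = (2;(1))
  P = {2,5}:  v_{2} + v_{5} = v_{3} + v_{7}  ⇒ sig = (2;(1,1))
  P = {2,6}:  v_{2} + v_{6} = v_{1} + v_{3}  ⇒ sig = (2;(1,1))
  P = {4,5}:  v_{4} + v_{5} = 2·v_{3} + v_{7}  ⇒ sig = (2;(1,2))
  P = {4,6}:  v_{4} + v_{6} = v_{1} + 2·v_{3}  ⇒ sig = (2;(1,2))
  P = {5,6}:  v_{5} + v_{6} = v_{3} + 3·v_{8}  ⇒ sig = (2;(1,3))
  P = {1,5}:  v_{1} + v_{5} = 2·v_{8}  ⇒ sig = (2;(2))
  P = {6,7}:  v_{6} + v_{7} = 2·v_{8}  ⇒ sig = (2;(2))
  P = {1,4,7}:  v_{1} + v_{4} + v_{7} = 0  ⇒ sig = (3;())
  P = {1,3,7}:  v_{1} + v_{3} + v_{7} = v_{8}  ⇒ sig = (3;(1))
  P = {1,3,8}:  v_{1} + v_{3} + v_{8} = v_{6}  ⇒ sig = (3;(1))
  P = {3,7,8}:  v_{3} + v_{7} + v_{8} = v_{5}  ⇒ sig = (3;(1))

Signatures (|P|; sorted positive RHS coefficients), sorted:
    (2;())
    (2;(1))
    (2;(1))
    (2;(1,1))
    (2;(1,1))
    (2;(1,2))
    (2;(1,2))
    (2;(1,3))
    (2;(2))
    (2;(2))
    (3;())
    (3;(1))
    (3;(1))
    (3;(1))


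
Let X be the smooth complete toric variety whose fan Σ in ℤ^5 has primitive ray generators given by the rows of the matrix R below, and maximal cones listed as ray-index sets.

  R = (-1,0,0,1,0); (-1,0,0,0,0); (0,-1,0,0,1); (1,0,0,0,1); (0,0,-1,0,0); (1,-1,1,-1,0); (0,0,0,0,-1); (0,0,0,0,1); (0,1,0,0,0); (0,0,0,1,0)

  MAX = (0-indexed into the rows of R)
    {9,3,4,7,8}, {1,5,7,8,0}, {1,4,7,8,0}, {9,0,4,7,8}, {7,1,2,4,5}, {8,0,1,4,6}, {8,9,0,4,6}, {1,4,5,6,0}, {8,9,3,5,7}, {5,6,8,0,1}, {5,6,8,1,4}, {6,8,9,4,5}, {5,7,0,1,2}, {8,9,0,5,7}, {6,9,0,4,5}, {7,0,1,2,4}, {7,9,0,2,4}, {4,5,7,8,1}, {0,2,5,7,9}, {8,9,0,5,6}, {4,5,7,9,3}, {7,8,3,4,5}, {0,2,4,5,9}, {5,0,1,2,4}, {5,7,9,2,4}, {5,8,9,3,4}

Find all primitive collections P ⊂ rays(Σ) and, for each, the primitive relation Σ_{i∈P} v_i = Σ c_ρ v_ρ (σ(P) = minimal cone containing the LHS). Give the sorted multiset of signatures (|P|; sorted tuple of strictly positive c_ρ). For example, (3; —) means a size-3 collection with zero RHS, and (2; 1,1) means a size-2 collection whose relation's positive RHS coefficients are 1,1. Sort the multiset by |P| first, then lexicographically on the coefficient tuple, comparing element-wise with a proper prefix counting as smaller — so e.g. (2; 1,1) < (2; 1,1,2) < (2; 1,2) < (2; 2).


Minimal non-faces — 11 found among 10 rays, 26 max cones:

  P = {6,7}:  v_{6} + v_{7} = 0  ⟹  sig = (2; —)
  P = {1,3}:  v_{1} + v_{3} = v_{7}  ⟹  sig = (2; 1)
  P = {1,9}:  v_{1} + v_{9} = v_{0}  ⟹  sig = (2; 1)
  P = {2,8}:  v_{2} + v_{8} = v_{7}  ⟹  sig = (2; 1)
  P = {0,3}:  v_{0} + v_{3} = v_{7} + v_{9}  ⟹  sig = (2; 1,1)
  P = {2,6}:  v_{2} + v_{6} = v_{0} + v_{4} + v_{5}  ⟹  sig = (2; 1,1,1)
  P = {3,6}:  v_{3} + v_{6} = v_{4} + v_{5} + v_{8} + v_{9}  ⟹  sig = (2; 1,1,1,1)
  P = {2,3}:  v_{2} + v_{3} = v_{4} + v_{5} + 2·v_{7} + v_{9}  ⟹  sig = (2; 1,1,1,2)
  P = {0,4,5,8}:  v_{0} + v_{4} + v_{5} + v_{8} = 0  ⟹  sig = (4; —)
  P = {0,4,5,7}:  v_{0} + v_{4} + v_{5} + v_{7} = v_{2}  ⟹  sig = (4; 1)
  P = {4,5,7,8,9}:  v_{4} + v_{5} + v_{7} + v_{8} + v_{9} = v_{3}  ⟹  sig = (5; 1)

Hence PRS(X_Σ) =
    (2; —)
    (2; 1)
    (2; 1)
    (2; 1)
    (2; 1,1)
    (2; 1,1,1)
    (2; 1,1,1,1)
    (2; 1,1,1,2)
    (4; —)
    (4; 1)
    (5; 1)


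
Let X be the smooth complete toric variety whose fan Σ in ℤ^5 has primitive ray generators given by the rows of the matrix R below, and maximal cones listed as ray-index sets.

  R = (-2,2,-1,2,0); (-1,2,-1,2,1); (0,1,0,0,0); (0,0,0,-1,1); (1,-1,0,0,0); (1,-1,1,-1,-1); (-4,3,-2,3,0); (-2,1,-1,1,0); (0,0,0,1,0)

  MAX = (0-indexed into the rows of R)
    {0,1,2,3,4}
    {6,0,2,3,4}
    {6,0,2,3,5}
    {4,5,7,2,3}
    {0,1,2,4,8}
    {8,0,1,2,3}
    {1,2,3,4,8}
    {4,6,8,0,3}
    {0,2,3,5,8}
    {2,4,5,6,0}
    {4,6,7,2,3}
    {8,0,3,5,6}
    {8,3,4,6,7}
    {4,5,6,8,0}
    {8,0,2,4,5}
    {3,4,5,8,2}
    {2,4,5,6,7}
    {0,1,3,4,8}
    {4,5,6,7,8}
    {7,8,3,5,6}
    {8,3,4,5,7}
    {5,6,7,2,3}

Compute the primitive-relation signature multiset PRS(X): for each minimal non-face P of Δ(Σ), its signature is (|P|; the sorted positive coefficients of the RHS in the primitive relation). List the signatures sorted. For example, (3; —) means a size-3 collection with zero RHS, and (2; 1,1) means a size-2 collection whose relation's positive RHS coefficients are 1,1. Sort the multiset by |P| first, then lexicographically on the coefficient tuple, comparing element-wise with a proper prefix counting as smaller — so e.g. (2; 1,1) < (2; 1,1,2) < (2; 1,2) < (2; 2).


Σ has 9 primitive collections:

  P = {0,7}:  v_{0} + v_{7} = v_{6}  ⟹  sig = (2; 1)
  P = {1,5}:  v_{1} + v_{5} = v_{2} + v_{8}  ⟹  sig = (2; 1,1)
  P = {1,7}:  v_{1} + v_{7} = 2·v_{0} + v_{3} + v_{4}  ⟹  sig = (2; 1,1,2)
  P = {1,6}:  v_{1} + v_{6} = 3·v_{0} + v_{3} + v_{4}  ⟹  sig = (2; 1,1,3)
  P = {2,7,8}:  v_{2} + v_{7} + v_{8} = v_{0}  ⟹  sig = (3; 1)
  P = {2,6,8}:  v_{2} + v_{6} + v_{8} = 2·v_{0}  ⟹  sig = (3; 2)
  P = {0,3,4,5}:  v_{0} + v_{3} + v_{4} + v_{5} = 0  ⟹  sig = (4; —)
  P = {3,4,5,6}:  v_{3} + v_{4} + v_{5} + v_{6} = v_{7}  ⟹  sig = (4; 1)
  P = {0,2,3,4,8}:  v_{0} + v_{2} + v_{3} + v_{4} + v_{8} = v_{1}  ⟹  sig = (5; 1)

Sorted signature multiset PRS(X):
[(2; 1), (2; 1,1), (2; 1,1,2), (2; 1,1,3), (3; 1), (3; 2), (4; —), (4; 1), (5; 1)]


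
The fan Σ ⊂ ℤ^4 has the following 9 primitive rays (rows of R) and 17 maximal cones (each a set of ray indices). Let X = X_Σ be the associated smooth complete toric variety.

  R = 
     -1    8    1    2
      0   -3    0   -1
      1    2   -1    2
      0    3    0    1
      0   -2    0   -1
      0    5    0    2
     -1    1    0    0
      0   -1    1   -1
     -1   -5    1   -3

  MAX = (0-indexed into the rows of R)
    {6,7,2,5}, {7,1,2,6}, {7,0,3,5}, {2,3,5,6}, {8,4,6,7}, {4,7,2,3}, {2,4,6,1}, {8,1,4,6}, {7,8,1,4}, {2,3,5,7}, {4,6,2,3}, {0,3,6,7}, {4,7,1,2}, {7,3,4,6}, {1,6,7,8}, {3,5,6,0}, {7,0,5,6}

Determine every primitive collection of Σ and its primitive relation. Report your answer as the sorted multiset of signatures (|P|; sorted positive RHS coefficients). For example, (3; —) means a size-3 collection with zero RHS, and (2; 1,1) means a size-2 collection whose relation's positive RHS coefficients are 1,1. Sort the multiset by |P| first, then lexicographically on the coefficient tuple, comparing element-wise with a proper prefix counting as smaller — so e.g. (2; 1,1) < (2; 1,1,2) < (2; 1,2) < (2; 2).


Δ(Σ) — 9 vertices, 14 min non-faces:

  P={1,3}:  v_{1} + v_{3} = 0 — sig = (2; —)
  P={2,8}:  v_{2} + v_{8} = v_{1} — sig = (2; 1)
  P={4,5}:  v_{4} + v_{5} = v_{3} — sig = (2; 1)
  P={5,8}:  v_{5} + v_{8} = v_{6} + v_{7} — sig = (2; 1,1)
  P={0,1}:  v_{0} + v_{1} = v_{5} + v_{6} + v_{7} — sig = (2; 1,1,1)
  P={1,5}:  v_{1} + v_{5} = v_{2} + v_{6} + v_{7} — sig = (2; 1,1,1)
  P={3,8}:  v_{3} + v_{8} = v_{4} + v_{6} + v_{7} — sig = (2; 1,1,1)
  P={0,4}:  v_{0} + v_{4} = 2·v_{3} + v_{6} + v_{7} — sig = (2; 1,1,2)
  P={0,8}:  v_{0} + v_{8} = v_{3} + 2·v_{6} + 2·v_{7} — sig = (2; 1,2,2)
  P={0,2}:  v_{0} + v_{2} = 2·v_{5} — sig = (2; 2)
  P={2,4,6,7}:  v_{2} + v_{4} + v_{6} + v_{7} = 0 — sig = (4; —)
  P={1,4,6,7}:  v_{1} + v_{4} + v_{6} + v_{7} = v_{8} — sig = (4; 1)
  P={2,3,6,7}:  v_{2} + v_{3} + v_{6} + v_{7} = v_{5} — sig = (4; 1)
  P={3,5,6,7}:  v_{3} + v_{5} + v_{6} + v_{7} = v_{0} — sig = (4; 1)

Hence PRS(X_Σ) =
    |P|=2: 10 collections, coeffs (), (1), (1), (1,1), (1,1,1), (1,1,1), (1,1,1), (1,1,2), (1,2,2), (2)
    |P|=4: 4 collections, coeffs (), (1), (1), (1)


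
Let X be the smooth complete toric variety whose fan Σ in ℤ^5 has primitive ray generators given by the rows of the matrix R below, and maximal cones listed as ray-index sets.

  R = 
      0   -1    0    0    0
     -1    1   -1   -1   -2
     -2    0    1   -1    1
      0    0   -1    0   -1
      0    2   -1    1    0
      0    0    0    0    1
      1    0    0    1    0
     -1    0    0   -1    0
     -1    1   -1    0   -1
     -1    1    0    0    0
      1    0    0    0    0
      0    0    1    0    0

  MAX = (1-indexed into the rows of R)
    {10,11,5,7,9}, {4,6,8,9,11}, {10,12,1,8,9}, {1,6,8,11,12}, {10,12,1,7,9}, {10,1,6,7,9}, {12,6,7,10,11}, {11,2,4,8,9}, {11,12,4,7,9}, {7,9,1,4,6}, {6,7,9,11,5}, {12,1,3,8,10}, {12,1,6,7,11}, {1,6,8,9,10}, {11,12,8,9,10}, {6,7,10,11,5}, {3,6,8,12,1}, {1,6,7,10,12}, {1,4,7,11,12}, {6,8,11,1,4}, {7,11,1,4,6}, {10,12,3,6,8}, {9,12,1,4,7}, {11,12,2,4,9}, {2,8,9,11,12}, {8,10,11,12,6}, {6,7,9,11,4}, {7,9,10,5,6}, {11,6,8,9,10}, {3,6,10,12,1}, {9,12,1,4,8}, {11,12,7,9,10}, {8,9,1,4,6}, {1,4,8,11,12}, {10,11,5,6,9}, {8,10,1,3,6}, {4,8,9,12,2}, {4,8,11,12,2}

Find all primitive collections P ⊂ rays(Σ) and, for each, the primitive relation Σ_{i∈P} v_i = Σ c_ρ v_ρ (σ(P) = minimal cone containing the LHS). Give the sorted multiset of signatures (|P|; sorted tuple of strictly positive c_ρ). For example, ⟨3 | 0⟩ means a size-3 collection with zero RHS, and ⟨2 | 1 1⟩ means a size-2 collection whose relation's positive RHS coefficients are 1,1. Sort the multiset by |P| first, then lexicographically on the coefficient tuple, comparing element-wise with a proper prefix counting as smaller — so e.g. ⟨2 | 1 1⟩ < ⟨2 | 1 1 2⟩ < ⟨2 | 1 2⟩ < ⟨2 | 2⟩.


Σ has 24 primitive collections:

  {7,8}:  v_{7} + v_{8} = 0  →  sig = ⟨2 | 0⟩
  {4,10}:  v_{4} + v_{10} = v_{9}  →  sig = ⟨2 | 1⟩
  {1,5}:  v_{1} + v_{5} = v_{6} + v_{7} + v_{9}  →  sig = ⟨2 | 1 1 1⟩
  {2,6}:  v_{2} + v_{6} = v_{8} + v_{9} + v_{11}  →  sig = ⟨2 | 1 1 1⟩
  {3,4}:  v_{3} + v_{4} = v_{1} + v_{8} + v_{10}  →  sig = ⟨2 | 1 1 1⟩
  {3,11}:  v_{3} + v_{11} = v_{6} + v_{8} + v_{12}  →  sig = ⟨2 | 1 1 1⟩
  {2,7}:  v_{2} + v_{7} = v_{4} + v_{9} + v_{11} + v_{12}  →  sig = ⟨2 | 1 1 1 1⟩
  {3,7}:  v_{3} + v_{7} = v_{1} + v_{6} + v_{10} + v_{12}  →  sig = ⟨2 | 1 1 1 1⟩
  {5,8}:  v_{5} + v_{8} = v_{6} + v_{9} + v_{10} + v_{11}  →  sig = ⟨2 | 1 1 1 1⟩
  {2,10}:  v_{2} + v_{10} = v_{8} + 2·v_{9} + v_{11} + v_{12}  →  sig = ⟨2 | 1 1 1 2⟩
  {4,5}:  v_{4} + v_{5} = v_{6} + v_{7} + 2·v_{9} + v_{11}  →  sig = ⟨2 | 1 1 1 2⟩
  {1,2}:  v_{1} + v_{2} = 2·v_{4} + v_{8} + v_{12}  →  sig = ⟨2 | 1 1 2⟩
  {2,3}:  v_{2} + v_{3} = 2·v_{8} + v_{9} + v_{12}  →  sig = ⟨2 | 1 1 2⟩
  {3,9}:  v_{3} + v_{9} = v_{1} + v_{8} + 2·v_{10}  →  sig = ⟨2 | 1 1 2⟩
  {5,12}:  v_{5} + v_{12} = v_{7} + 2·v_{10} + v_{11}  →  sig = ⟨2 | 1 1 2⟩
  {3,5}:  v_{3} + v_{5} = v_{6} + 2·v_{10}  →  sig = ⟨2 | 1 2⟩
  {2,5}:  v_{2} + v_{5} = 2·v_{9} + v_{10} + 2·v_{11}  →  sig = ⟨2 | 1 2 2⟩
  {1,10,11}:  v_{1} + v_{10} + v_{11} = 0  →  sig = ⟨3 | 0⟩
  {4,6,12}:  v_{4} + v_{6} + v_{12} = 0  →  sig = ⟨3 | 0⟩
  {1,9,11}:  v_{1} + v_{9} + v_{11} = v_{4}  →  sig = ⟨3 | 1⟩
  {6,9,12}:  v_{6} + v_{9} + v_{12} = v_{10}  →  sig = ⟨3 | 1⟩
  {1,6,8,10,12}:  v_{1} + v_{6} + v_{8} + v_{10} + v_{12} = v_{3}  →  sig = ⟨5 | 1⟩
  {4,8,9,11,12}:  v_{4} + v_{8} + v_{9} + v_{11} + v_{12} = v_{2}  →  sig = ⟨5 | 1⟩
  {6,7,9,10,11}:  v_{6} + v_{7} + v_{9} + v_{10} + v_{11} = v_{5}  →  sig = ⟨5 | 1⟩

so the primitive-relation signature multiset is
    |P|=2: 17 collections, coeffs (), (1), (1,1,1), (1,1,1), (1,1,1), (1,1,1), (1,1,1,1), (1,1,1,1), (1,1,1,1), (1,1,1,2), (1,1,1,2), (1,1,2), (1,1,2), (1,1,2), (1,1,2), (1,2), (1,2,2)
    |P|=3: 4 collections, coeffs (), (), (1), (1)
    |P|=5: 3 collections, coeffs (1), (1), (1)


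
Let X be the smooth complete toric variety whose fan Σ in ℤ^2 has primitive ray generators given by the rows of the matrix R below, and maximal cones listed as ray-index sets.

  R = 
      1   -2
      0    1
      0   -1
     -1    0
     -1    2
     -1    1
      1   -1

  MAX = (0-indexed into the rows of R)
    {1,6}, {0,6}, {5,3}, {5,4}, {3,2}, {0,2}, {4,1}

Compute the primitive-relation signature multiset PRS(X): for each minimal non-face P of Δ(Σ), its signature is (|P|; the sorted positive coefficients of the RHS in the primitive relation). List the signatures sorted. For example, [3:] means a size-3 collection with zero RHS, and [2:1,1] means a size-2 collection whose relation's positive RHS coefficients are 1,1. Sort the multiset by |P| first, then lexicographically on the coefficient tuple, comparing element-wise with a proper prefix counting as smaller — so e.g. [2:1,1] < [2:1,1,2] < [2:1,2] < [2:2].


Σ has 14 primitive collections:

  P={0,4}:  v_{0} + v_{4} = 0 ; sig = [2:]
  P={1,2}:  v_{1} + v_{2} = 0 ; sig = [2:]
  P={5,6}:  v_{5} + v_{6} = 0 ; sig = [2:]
  P={0,1}:  v_{0} + v_{1} = v_{6} ; sig = [2:1]
  P={0,5}:  v_{0} + v_{5} = v_{2} ; sig = [2:1]
  P={1,3}:  v_{1} + v_{3} = v_{5} ; sig = [2:1]
  P={1,5}:  v_{1} + v_{5} = v_{4} ; sig = [2:1]
  P={2,4}:  v_{2} + v_{4} = v_{5} ; sig = [2:1]
  P={2,5}:  v_{2} + v_{5} = v_{3} ; sig = [2:1]
  P={2,6}:  v_{2} + v_{6} = v_{0} ; sig = [2:1]
  P={3,6}:  v_{3} + v_{6} = v_{2} ; sig = [2:1]
  P={4,6}:  v_{4} + v_{6} = v_{1} ; sig = [2:1]
  P={0,3}:  v_{0} + v_{3} = 2·v_{2} ; sig = [2:2]
  P={3,4}:  v_{3} + v_{4} = 2·v_{5} ; sig = [2:2]

Sorted signature multiset PRS(X):
{ [2:] ×3,  [2:1] ×9,  [2:2] ×2 }


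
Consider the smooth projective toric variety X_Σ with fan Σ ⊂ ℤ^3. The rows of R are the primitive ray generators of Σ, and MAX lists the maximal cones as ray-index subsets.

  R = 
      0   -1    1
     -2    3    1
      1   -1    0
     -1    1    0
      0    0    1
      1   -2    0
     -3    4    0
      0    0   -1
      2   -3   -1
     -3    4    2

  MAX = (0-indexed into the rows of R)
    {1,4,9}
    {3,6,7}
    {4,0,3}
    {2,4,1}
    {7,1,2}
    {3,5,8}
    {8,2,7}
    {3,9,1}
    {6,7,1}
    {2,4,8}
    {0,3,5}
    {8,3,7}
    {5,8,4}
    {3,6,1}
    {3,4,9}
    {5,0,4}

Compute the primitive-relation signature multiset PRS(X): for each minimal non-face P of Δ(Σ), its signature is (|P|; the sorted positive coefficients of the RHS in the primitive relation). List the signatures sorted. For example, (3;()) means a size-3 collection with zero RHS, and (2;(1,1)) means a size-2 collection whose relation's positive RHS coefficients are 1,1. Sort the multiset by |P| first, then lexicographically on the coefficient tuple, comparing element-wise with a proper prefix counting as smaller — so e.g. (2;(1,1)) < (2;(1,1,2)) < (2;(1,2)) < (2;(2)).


25 collections generate NE(X_Σ); each relation:

  P = {1,8}:  v_{1} + v_{8} = 0 ; sig = (2;())
  P = {2,3}:  v_{2} + v_{3} = 0 ; sig = (2;())
  P = {4,7}:  v_{4} + v_{7} = 0 ; sig = (2;())
  P = {0,2}:  v_{0} + v_{2} = v_{4} + v_{5} ; sig = (2;(1,1))
  P = {0,7}:  v_{0} + v_{7} = v_{3} + v_{5} ; sig = (2;(1,1))
  P = {1,5}:  v_{1} + v_{5} = v_{3} + v_{4} ; sig = (2;(1,1))
  P = {2,5}:  v_{2} + v_{5} = v_{4} + v_{8} ; sig = (2;(1,1))
  P = {2,6}:  v_{2} + v_{6} = v_{1} + v_{7} ; sig = (2;(1,1))
  P = {2,9}:  v_{2} + v_{9} = v_{1} + v_{4} ; sig = (2;(1,1))
  P = {4,6}:  v_{4} + v_{6} = v_{1} + v_{3} ; sig = (2;(1,1))
  P = {5,7}:  v_{5} + v_{7} = v_{3} + v_{8} ; sig = (2;(1,1))
  P = {6,8}:  v_{6} + v_{8} = v_{3} + v_{7} ; sig = (2;(1,1))
  P = {7,9}:  v_{7} + v_{9} = v_{1} + v_{3} ; sig = (2;(1,1))
  P = {8,9}:  v_{8} + v_{9} = v_{3} + v_{4} ; sig = (2;(1,1))
  P = {0,6}:  v_{0} + v_{6} = 3·v_{3} + v_{4} ; sig = (2;(1,3))
  P = {0,8}:  v_{0} + v_{8} = 2·v_{5} ; sig = (2;(2))
  P = {5,6}:  v_{5} + v_{6} = 2·v_{3} ; sig = (2;(2))
  P = {0,1}:  v_{0} + v_{1} = 2·v_{3} + 2·v_{4} ; sig = (2;(2,2))
  P = {5,9}:  v_{5} + v_{9} = 2·v_{3} + 2·v_{4} ; sig = (2;(2,2))
  P = {6,9}:  v_{6} + v_{9} = 2·v_{1} + 2·v_{3} ; sig = (2;(2,2))
  P = {0,9}:  v_{0} + v_{9} = 3·v_{3} + 3·v_{4} ; sig = (2;(3,3))
  P = {1,3,4}:  v_{1} + v_{3} + v_{4} = v_{9} ; sig = (3;(1))
  P = {1,3,7}:  v_{1} + v_{3} + v_{7} = v_{6} ; sig = (3;(1))
  P = {3,4,5}:  v_{3} + v_{4} + v_{5} = v_{0} ; sig = (3;(1))
  P = {3,4,8}:  v_{3} + v_{4} + v_{8} = v_{5} ; sig = (3;(1))

Sorted signature multiset PRS(X):
    (2;())
    (2;())
    (2;())
    (2;(1,1))
    (2;(1,1))
    (2;(1,1))
    (2;(1,1))
    (2;(1,1))
    (2;(1,1))
    (2;(1,1))
    (2;(1,1))
    (2;(1,1))
    (2;(1,1))
    (2;(1,1))
    (2;(1,3))
    (2;(2))
    (2;(2))
    (2;(2,2))
    (2;(2,2))
    (2;(2,2))
    (2;(3,3))
    (3;(1))
    (3;(1))
    (3;(1))
    (3;(1))


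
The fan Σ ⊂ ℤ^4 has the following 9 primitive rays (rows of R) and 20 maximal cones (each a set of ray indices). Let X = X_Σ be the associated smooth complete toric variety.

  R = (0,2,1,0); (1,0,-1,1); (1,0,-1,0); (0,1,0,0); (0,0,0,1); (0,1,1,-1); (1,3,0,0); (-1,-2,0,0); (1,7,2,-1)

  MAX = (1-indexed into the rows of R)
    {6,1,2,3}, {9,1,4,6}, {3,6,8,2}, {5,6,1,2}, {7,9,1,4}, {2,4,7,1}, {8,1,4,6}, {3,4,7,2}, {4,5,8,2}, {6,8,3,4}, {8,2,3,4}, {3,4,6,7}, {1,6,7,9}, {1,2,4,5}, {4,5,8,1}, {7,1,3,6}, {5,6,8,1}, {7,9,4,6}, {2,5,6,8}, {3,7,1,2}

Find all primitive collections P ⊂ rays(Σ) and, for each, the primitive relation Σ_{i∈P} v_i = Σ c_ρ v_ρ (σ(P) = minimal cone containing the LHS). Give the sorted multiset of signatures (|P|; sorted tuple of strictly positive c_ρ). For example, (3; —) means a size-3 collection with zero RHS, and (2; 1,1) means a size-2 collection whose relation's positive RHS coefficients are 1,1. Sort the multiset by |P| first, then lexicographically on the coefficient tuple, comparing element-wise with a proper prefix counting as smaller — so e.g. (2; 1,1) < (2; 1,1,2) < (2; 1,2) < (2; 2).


The 14 primitive collections of Σ (r=9, n=4):

  • {3,5}:  v_{3} + v_{5} = v_{2}  ⇒ sig = (2; 1)
  • {7,8}:  v_{7} + v_{8} = v_{4}  ⇒ sig = (2; 1)
  • {5,7}:  v_{5} + v_{7} = v_{1} + v_{2} + v_{4}  ⇒ sig = (2; 1,1,1)
  • {2,9}:  v_{2} + v_{9} = 2·v_{1} + v_{3} + v_{7}  ⇒ sig = (2; 1,1,2)
  • {8,9}:  v_{8} + v_{9} = v_{1} + 2·v_{4} + v_{6}  ⇒ sig = (2; 1,1,2)
  • {3,9}:  v_{3} + v_{9} = v_{6} + 2·v_{7}  ⇒ sig = (2; 1,2)
  • {5,9}:  v_{5} + v_{9} = 2·v_{1} + v_{7}  ⇒ sig = (2; 1,2)
  • {1,3,8}:  v_{1} + v_{3} + v_{8} = 0  ⇒ sig = (3; —)
  • {1,2,8}:  v_{1} + v_{2} + v_{8} = v_{5}  ⇒ sig = (3; 1)
  • {1,3,4}:  v_{1} + v_{3} + v_{4} = v_{7}  ⇒ sig = (3; 1)
  • {4,5,6}:  v_{4} + v_{5} + v_{6} = v_{1}  ⇒ sig = (3; 1)
  • {2,4,6}:  v_{2} + v_{4} + v_{6} = v_{1} + v_{3}  ⇒ sig = (3; 1,1)
  • {2,6,7}:  v_{2} + v_{6} + v_{7} = 2·v_{1} + 2·v_{3}  ⇒ sig = (3; 2,2)
  • {1,4,6,7}:  v_{1} + v_{4} + v_{6} + v_{7} = v_{9}  ⇒ sig = (4; 1)

Hence PRS(X_Σ) =
[(2; 1), (2; 1), (2; 1,1,1), (2; 1,1,2), (2; 1,1,2), (2; 1,2), (2; 1,2), (3; —), (3; 1), (3; 1), (3; 1), (3; 1,1), (3; 2,2), (4; 1)]


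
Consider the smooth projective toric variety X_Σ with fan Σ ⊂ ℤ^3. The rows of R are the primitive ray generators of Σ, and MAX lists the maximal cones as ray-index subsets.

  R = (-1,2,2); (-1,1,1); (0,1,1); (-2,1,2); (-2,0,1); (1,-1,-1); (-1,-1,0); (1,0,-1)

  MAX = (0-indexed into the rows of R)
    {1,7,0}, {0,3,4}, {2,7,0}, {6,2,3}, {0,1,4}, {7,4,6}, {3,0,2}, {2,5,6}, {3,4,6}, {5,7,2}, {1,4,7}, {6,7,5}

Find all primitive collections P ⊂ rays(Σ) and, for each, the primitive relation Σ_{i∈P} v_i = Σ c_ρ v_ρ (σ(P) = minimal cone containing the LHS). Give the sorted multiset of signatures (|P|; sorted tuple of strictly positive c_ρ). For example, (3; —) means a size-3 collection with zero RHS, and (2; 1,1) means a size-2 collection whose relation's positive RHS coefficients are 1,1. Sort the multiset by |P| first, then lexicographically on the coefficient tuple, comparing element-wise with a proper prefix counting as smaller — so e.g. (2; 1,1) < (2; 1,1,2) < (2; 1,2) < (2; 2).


Primitive collections (12):

  P = {1,5}:  v_{1} + v_{5} = 0  so sig = (2; —)
  P = {0,5}:  v_{0} + v_{5} = v_{2}  so sig = (2; 1)
  P = {0,6}:  v_{0} + v_{6} = v_{3}  so sig = (2; 1)
  P = {1,2}:  v_{1} + v_{2} = v_{0}  so sig = (2; 1)
  P = {1,6}:  v_{1} + v_{6} = v_{4}  so sig = (2; 1)
  P = {2,4}:  v_{2} + v_{4} = v_{3}  so sig = (2; 1)
  P = {3,7}:  v_{3} + v_{7} = v_{1}  so sig = (2; 1)
  P = {4,5}:  v_{4} + v_{5} = v_{6}  so sig = (2; 1)
  P = {1,3}:  v_{1} + v_{3} = v_{0} + v_{4}  so sig = (2; 1,1)
  P = {3,5}:  v_{3} + v_{5} = v_{2} + v_{6}  so sig = (2; 1,1)
  P = {2,6,7}:  v_{2} + v_{6} + v_{7} = 0  so sig = (3; —)
  P = {0,4,7}:  v_{0} + v_{4} + v_{7} = 2·v_{1}  so sig = (3; 2)

Signatures (|P|; sorted positive RHS coefficients), sorted:
[(2; —), (2; 1), (2; 1), (2; 1), (2; 1), (2; 1), (2; 1), (2; 1), (2; 1,1), (2; 1,1), (3; —), (3; 2)]


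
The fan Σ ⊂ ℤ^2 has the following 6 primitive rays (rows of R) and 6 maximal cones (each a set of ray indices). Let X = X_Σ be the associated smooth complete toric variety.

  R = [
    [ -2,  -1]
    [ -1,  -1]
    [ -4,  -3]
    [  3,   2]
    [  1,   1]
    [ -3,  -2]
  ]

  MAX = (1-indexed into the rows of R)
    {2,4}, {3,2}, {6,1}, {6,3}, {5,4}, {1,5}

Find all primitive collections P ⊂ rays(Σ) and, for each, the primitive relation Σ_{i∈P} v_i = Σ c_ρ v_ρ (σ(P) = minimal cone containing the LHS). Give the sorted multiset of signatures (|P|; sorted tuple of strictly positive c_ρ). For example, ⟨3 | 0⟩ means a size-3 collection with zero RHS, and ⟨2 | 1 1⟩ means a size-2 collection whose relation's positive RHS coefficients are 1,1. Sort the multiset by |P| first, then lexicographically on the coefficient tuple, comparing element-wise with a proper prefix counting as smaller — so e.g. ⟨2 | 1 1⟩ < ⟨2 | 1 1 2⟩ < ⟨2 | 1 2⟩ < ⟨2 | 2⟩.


|primitive collections| = 9. Relations:

  • {2,5}:  v_{2} + v_{5} = 0  ⟹  sig = ⟨2 | 0⟩
  • {4,6}:  v_{4} + v_{6} = 0  ⟹  sig = ⟨2 | 0⟩
  • {1,2}:  v_{1} + v_{2} = v_{6}  ⟹  sig = ⟨2 | 1⟩
  • {1,4}:  v_{1} + v_{4} = v_{5}  ⟹  sig = ⟨2 | 1⟩
  • {2,6}:  v_{2} + v_{6} = v_{3}  ⟹  sig = ⟨2 | 1⟩
  • {3,4}:  v_{3} + v_{4} = v_{2}  ⟹  sig = ⟨2 | 1⟩
  • {3,5}:  v_{3} + v_{5} = v_{6}  ⟹  sig = ⟨2 | 1⟩
  • {5,6}:  v_{5} + v_{6} = v_{1}  ⟹  sig = ⟨2 | 1⟩
  • {1,3}:  v_{1} + v_{3} = 2·v_{6}  ⟹  sig = ⟨2 | 2⟩

so the primitive-relation signature multiset is
    ⟨2 | 0⟩
    ⟨2 | 0⟩
    ⟨2 | 1⟩
    ⟨2 | 1⟩
    ⟨2 | 1⟩
    ⟨2 | 1⟩
    ⟨2 | 1⟩
    ⟨2 | 1⟩
    ⟨2 | 2⟩


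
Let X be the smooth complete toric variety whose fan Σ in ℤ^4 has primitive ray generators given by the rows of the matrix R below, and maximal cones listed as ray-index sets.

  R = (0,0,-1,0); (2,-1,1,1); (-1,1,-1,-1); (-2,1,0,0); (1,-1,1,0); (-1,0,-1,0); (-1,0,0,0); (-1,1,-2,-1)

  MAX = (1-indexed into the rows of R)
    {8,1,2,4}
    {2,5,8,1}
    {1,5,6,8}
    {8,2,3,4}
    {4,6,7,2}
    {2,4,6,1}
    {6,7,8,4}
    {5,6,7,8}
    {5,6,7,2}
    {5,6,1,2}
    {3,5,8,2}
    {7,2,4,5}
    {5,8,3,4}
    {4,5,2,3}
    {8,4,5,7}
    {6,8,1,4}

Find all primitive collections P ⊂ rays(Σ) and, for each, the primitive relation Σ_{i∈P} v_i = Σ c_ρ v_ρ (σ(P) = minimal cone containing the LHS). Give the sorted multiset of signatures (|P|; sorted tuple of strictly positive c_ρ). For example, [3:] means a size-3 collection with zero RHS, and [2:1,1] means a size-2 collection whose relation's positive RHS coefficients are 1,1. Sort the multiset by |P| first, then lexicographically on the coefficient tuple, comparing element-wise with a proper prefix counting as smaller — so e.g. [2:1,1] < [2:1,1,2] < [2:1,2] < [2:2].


Δ(Σ) — 8 vertices, 9 min non-faces:

  • {1,3}:  v_{1} + v_{3} = v_{8}  so sig = [2:1]
  • {1,7}:  v_{1} + v_{7} = v_{6}  so sig = [2:1]
  • {3,6}:  v_{3} + v_{6} = v_{7} + v_{8}  so sig = [2:1,1]
  • {3,7}:  v_{3} + v_{7} = v_{4} + v_{5} + v_{8}  so sig = [2:1,1,1]
  • {1,4,5}:  v_{1} + v_{4} + v_{5} = v_{7}  so sig = [3:1]
  • {2,7,8}:  v_{2} + v_{7} + v_{8} = v_{1}  so sig = [3:1]
  • {2,6,8}:  v_{2} + v_{6} + v_{8} = 2·v_{1}  so sig = [3:2]
  • {4,5,6}:  v_{4} + v_{5} + v_{6} = 2·v_{7}  so sig = [3:2]
  • {2,4,5,8}:  v_{2} + v_{4} + v_{5} + v_{8} = 0  so sig = [4:]

so the primitive-relation signature multiset is
    [2:1]
    [2:1]
    [2:1,1]
    [2:1,1,1]
    [3:1]
    [3:1]
    [3:2]
    [3:2]
    [4:]


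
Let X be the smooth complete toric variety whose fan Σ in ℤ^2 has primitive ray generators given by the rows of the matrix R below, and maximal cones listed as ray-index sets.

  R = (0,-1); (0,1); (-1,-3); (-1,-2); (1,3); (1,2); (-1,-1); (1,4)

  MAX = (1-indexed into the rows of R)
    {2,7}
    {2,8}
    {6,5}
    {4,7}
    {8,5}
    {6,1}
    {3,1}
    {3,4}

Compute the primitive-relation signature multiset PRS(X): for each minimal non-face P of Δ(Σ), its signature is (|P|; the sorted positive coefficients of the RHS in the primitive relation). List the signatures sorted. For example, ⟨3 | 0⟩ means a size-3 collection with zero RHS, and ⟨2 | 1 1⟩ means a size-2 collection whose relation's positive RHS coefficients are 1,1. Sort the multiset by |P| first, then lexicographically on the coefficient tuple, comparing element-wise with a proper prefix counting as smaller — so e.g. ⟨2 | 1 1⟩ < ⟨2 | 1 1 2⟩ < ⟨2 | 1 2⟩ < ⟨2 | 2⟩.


Δ(Σ) — 8 vertices, 20 min non-faces:

  {1,2}:  v_{1} + v_{2} = 0  →  sig = ⟨2 | 0⟩
  {3,5}:  v_{3} + v_{5} = 0  →  sig = ⟨2 | 0⟩
  {4,6}:  v_{4} + v_{6} = 0  →  sig = ⟨2 | 0⟩
  {1,4}:  v_{1} + v_{4} = v_{3}  →  sig = ⟨2 | 1⟩
  {1,5}:  v_{1} + v_{5} = v_{6}  →  sig = ⟨2 | 1⟩
  {1,7}:  v_{1} + v_{7} = v_{4}  →  sig = ⟨2 | 1⟩
  {1,8}:  v_{1} + v_{8} = v_{5}  →  sig = ⟨2 | 1⟩
  {2,3}:  v_{2} + v_{3} = v_{4}  →  sig = ⟨2 | 1⟩
  {2,4}:  v_{2} + v_{4} = v_{7}  →  sig = ⟨2 | 1⟩
  {2,5}:  v_{2} + v_{5} = v_{8}  →  sig = ⟨2 | 1⟩
  {2,6}:  v_{2} + v_{6} = v_{5}  →  sig = ⟨2 | 1⟩
  {3,6}:  v_{3} + v_{6} = v_{1}  →  sig = ⟨2 | 1⟩
  {3,8}:  v_{3} + v_{8} = v_{2}  →  sig = ⟨2 | 1⟩
  {4,5}:  v_{4} + v_{5} = v_{2}  →  sig = ⟨2 | 1⟩
  {6,7}:  v_{6} + v_{7} = v_{2}  →  sig = ⟨2 | 1⟩
  {3,7}:  v_{3} + v_{7} = 2·v_{4}  →  sig = ⟨2 | 2⟩
  {4,8}:  v_{4} + v_{8} = 2·v_{2}  →  sig = ⟨2 | 2⟩
  {5,7}:  v_{5} + v_{7} = 2·v_{2}  →  sig = ⟨2 | 2⟩
  {6,8}:  v_{6} + v_{8} = 2·v_{5}  →  sig = ⟨2 | 2⟩
  {7,8}:  v_{7} + v_{8} = 3·v_{2}  →  sig = ⟨2 | 3⟩

Signatures (|P|; sorted positive RHS coefficients), sorted:
    ⟨2 | 0⟩
    ⟨2 | 0⟩
    ⟨2 | 0⟩
    ⟨2 | 1⟩
    ⟨2 | 1⟩
    ⟨2 | 1⟩
    ⟨2 | 1⟩
    ⟨2 | 1⟩
    ⟨2 | 1⟩
    ⟨2 | 1⟩
    ⟨2 | 1⟩
    ⟨2 | 1⟩
    ⟨2 | 1⟩
    ⟨2 | 1⟩
    ⟨2 | 1⟩
    ⟨2 | 2⟩
    ⟨2 | 2⟩
    ⟨2 | 2⟩
    ⟨2 | 2⟩
    ⟨2 | 3⟩


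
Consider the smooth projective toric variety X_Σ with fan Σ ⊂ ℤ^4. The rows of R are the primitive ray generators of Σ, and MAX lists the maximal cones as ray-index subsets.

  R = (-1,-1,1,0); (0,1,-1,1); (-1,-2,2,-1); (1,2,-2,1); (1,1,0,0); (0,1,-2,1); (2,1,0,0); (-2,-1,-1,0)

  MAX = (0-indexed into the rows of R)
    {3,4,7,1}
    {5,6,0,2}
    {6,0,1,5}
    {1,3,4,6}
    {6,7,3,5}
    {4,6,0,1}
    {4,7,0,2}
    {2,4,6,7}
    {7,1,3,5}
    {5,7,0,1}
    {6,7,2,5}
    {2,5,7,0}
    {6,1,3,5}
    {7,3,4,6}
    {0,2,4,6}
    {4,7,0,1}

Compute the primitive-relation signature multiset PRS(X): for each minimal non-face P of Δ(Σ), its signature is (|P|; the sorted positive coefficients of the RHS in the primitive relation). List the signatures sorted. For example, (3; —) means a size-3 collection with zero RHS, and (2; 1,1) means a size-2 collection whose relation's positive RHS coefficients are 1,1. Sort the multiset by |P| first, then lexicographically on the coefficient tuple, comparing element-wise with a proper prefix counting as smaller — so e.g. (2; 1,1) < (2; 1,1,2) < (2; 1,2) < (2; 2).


Primitive collections (6):

  {2,3}:  v_{2} + v_{3} = 0 — sig = (2; —)
  {0,3}:  v_{0} + v_{3} = v_{1} — sig = (2; 1)
  {1,2}:  v_{1} + v_{2} = v_{0} — sig = (2; 1)
  {4,5}:  v_{4} + v_{5} = v_{3} — sig = (2; 1)
  {1,6,7}:  v_{1} + v_{6} + v_{7} = v_{5} — sig = (3; 1)
  {0,6,7}:  v_{0} + v_{6} + v_{7} = v_{2} + v_{5} — sig = (3; 1,1)

Hence PRS(X_Σ) =
    |P|=2: 4 collections, coeffs (), (1), (1), (1)
    |P|=3: 2 collections, coeffs (1), (1,1)
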